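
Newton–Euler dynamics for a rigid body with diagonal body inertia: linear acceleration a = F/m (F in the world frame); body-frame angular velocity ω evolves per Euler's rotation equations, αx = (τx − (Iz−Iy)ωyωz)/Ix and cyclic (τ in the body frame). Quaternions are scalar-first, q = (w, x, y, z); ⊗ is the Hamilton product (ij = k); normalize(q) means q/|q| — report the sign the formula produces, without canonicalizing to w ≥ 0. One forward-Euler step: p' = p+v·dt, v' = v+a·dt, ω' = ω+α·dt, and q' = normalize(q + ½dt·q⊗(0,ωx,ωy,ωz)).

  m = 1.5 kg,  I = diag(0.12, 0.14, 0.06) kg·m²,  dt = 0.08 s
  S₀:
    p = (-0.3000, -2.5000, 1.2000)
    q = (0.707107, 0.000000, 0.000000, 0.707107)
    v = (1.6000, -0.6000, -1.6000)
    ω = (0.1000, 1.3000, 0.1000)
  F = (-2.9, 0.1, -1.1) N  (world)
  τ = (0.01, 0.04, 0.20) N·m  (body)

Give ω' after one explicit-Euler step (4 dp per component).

gyro term ω×Iω = (-0.0104, 0.0006, 0.0026)
angular accel α = (0.1700, 0.2814, 3.2900)
ω' = ω + α·dt = (0.1136, 1.3225, 0.3632)

ω' = (0.1136, 1.3225, 0.3632)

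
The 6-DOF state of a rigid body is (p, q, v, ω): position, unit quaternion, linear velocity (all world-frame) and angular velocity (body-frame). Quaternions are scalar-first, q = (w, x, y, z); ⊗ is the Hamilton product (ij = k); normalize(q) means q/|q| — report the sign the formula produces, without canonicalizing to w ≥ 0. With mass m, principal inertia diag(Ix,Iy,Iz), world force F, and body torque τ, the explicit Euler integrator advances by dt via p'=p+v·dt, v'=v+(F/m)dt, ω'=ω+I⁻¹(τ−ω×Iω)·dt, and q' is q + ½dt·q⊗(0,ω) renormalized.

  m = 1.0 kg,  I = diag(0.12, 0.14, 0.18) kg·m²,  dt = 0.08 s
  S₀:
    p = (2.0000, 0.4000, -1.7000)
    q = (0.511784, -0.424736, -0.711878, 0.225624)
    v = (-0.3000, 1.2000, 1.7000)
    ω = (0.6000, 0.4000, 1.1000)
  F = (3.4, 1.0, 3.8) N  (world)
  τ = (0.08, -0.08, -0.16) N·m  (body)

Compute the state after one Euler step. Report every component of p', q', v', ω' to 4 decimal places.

p' = (1.9760, 0.4960, -1.5640)
q' = (0.5227, -0.4468, -0.6786, 0.2581)
v' = (-0.0280, 1.2800, 2.0040)
ω' = (0.6416, 0.3769, 1.0268)

(τ − ω×Iω)/I = (0.5200, -0.2886, -0.9156)
new body rate ω' = (0.6416, 0.3769, 1.0268)
q⊗(0,ω) = (0.2914064, -0.5662450, 0.8072976, 0.8201948)
q + ½dt·q⊗(0,ω), renormalized = (0.5227, -0.4468, -0.6786, 0.2581)
p' = p + v·dt = (1.9760, 0.4960, -1.5640)
new velocity v' = (-0.0280, 1.2800, 2.0040)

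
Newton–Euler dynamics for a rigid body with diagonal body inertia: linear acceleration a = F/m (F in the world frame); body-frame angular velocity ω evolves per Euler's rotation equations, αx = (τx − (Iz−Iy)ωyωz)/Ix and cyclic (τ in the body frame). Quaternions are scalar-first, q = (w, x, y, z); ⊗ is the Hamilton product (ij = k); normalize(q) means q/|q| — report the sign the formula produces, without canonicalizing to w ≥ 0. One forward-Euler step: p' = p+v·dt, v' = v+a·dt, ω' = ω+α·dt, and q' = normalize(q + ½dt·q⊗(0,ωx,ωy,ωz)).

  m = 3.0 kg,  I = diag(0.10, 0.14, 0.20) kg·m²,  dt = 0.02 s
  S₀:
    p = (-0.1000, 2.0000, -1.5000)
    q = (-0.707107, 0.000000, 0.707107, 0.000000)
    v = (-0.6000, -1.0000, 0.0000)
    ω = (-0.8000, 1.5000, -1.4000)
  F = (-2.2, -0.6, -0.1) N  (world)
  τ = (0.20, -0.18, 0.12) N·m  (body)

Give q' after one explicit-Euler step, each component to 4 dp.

q' = (-0.7175, -0.0042, 0.6963, 0.0156)

2q̇ = q⊗(0,ω) = (-1.0606605, -0.4242642, -1.0606605, 1.5556354)
updated quaternion q' = (-0.7175, -0.0042, 0.6963, 0.0156)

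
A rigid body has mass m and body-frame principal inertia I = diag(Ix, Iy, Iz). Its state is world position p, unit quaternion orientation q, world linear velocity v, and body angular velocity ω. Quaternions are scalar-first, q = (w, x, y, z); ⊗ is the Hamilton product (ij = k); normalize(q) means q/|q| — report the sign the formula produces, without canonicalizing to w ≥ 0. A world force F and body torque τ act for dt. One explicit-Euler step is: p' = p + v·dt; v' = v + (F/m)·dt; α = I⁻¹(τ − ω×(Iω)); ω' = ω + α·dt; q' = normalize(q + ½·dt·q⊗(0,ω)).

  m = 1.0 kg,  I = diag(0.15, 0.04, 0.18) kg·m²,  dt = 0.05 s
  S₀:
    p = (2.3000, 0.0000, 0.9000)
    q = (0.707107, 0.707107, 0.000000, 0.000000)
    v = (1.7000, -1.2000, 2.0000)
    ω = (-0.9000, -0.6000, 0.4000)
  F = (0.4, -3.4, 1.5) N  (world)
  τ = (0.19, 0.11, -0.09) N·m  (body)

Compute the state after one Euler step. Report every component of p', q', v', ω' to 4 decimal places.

a = (0.4000, -3.4000, 1.5000)
p' = p + v·dt = (2.3850, -0.0600, 1.0000)
v + (F/m)dt = (1.7200, -1.3700, 2.0750)
precession coupling ω×(Iω) = (-0.0336, 0.0108, -0.0594)
(τ − ω×Iω)/I = (1.4907, 2.4800, -0.1700)
ω + α·dt = (-0.8255, -0.4760, 0.3915)
q⊗(0,ω) = (0.6363963, -0.6363963, -0.7071070, -0.1414214)
q' = normalize(q + ½dt·q⊗(0,ω)) = (0.7227, 0.6909, -0.0177, -0.0035)

p' = (2.3850, -0.0600, 1.0000)
q' = (0.7227, 0.6909, -0.0177, -0.0035)
v' = (1.7200, -1.3700, 2.0750)
ω' = (-0.8255, -0.4760, 0.3915)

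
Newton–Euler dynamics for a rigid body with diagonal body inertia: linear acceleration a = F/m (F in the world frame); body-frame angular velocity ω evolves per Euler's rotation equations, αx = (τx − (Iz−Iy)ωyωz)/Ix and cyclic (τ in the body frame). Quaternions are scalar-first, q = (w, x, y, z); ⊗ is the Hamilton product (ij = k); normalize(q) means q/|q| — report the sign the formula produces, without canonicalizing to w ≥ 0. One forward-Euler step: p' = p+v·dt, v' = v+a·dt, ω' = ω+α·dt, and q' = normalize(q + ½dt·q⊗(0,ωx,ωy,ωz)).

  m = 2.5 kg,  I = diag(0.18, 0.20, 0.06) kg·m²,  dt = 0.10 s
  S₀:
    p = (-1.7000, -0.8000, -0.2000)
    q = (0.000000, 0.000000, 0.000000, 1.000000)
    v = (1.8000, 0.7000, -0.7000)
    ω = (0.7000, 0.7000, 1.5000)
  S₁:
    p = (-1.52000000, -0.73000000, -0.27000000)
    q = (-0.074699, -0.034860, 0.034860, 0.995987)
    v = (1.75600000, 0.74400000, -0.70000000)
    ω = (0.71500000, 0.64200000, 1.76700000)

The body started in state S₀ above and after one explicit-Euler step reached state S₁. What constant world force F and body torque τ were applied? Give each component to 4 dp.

velocity change Δv = (-0.04400000, 0.04400000, 0.00000000)
F = m·Δv/dt = (-1.1000, 1.1000, 0.0000)
ω₁ − ω₀ = (0.01500000, -0.05800000, 0.26700000)
precession coupling = (-0.1470, 0.1260, 0.0098)
applied torque τ = (-0.1200, 0.0100, 0.1700)

F = (-1.1000, 1.1000, 0.0000)
τ = (-0.1200, 0.0100, 0.1700)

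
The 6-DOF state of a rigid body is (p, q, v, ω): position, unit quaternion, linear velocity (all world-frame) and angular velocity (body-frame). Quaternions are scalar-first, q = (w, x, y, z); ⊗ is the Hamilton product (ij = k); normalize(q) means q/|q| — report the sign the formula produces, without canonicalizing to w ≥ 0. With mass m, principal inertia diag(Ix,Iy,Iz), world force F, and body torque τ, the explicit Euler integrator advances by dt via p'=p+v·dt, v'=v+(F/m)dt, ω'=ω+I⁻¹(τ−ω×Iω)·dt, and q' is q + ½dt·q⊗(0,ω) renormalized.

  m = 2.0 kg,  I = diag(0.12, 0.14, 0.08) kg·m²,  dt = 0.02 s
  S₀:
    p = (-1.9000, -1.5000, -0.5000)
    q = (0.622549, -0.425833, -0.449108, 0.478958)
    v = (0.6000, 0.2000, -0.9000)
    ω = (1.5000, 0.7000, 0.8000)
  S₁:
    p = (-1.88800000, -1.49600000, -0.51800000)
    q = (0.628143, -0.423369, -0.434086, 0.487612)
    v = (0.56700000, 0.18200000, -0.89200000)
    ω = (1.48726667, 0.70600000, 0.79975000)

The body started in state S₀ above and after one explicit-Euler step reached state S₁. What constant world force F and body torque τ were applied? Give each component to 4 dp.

rate change Δω = (-0.01273333, 0.00600000, -0.00025000)
ω₀×(Iω₀) = (-0.0336, 0.0480, 0.0210)
τ = I·(Δω/dt) + ω₀×(Iω₀) = (-0.1100, 0.0900, 0.0200)
Δv = v₁−v₀ = (-0.03300000, -0.01800000, 0.00800000)
applied force F = (-3.3000, -1.8000, 0.8000)

F = (-3.3000, -1.8000, 0.8000)
τ = (-0.1100, 0.0900, 0.0200)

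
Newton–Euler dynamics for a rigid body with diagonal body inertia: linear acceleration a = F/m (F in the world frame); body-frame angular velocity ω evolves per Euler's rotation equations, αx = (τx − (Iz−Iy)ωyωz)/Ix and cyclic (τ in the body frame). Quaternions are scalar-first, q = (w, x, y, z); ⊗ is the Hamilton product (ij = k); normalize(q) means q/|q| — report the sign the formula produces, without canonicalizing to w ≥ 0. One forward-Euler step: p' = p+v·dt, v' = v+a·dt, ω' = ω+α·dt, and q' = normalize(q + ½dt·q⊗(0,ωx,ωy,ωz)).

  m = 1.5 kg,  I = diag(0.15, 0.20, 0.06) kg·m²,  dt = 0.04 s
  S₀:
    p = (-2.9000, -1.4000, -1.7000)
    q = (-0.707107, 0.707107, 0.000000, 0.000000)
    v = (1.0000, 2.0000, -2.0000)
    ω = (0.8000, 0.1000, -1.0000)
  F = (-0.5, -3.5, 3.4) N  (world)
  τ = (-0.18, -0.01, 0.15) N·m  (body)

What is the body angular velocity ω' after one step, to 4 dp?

ω' = (0.7483, 0.1124, -0.9027)

gyro term ω×Iω = (0.0140, -0.0720, 0.0040)
(τ − ω×Iω)/I = (-1.2933, 0.3100, 2.4333)
ω' = ω + α·dt = (0.7483, 0.1124, -0.9027)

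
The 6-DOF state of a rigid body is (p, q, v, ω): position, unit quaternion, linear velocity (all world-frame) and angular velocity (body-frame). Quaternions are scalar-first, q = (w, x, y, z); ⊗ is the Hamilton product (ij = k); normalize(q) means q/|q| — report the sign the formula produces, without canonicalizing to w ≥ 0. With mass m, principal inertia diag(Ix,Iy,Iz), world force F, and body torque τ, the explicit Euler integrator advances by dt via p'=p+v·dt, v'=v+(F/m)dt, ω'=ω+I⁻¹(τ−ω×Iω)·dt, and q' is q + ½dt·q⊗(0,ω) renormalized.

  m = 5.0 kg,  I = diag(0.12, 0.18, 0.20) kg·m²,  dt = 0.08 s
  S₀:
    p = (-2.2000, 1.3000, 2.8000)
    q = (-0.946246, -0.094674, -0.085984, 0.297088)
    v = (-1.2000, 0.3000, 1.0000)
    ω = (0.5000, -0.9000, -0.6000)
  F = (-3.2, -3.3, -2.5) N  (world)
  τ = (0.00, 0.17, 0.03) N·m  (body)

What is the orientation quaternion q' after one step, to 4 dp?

q' = (-0.9393, -0.1007, -0.0482, 0.3246)

q⊗(0,ω) = (0.1482042, -0.1541534, 0.9433610, 0.6959462)
q + ½dt·q⊗(0,ω), renormalized = (-0.9393, -0.1007, -0.0482, 0.3246)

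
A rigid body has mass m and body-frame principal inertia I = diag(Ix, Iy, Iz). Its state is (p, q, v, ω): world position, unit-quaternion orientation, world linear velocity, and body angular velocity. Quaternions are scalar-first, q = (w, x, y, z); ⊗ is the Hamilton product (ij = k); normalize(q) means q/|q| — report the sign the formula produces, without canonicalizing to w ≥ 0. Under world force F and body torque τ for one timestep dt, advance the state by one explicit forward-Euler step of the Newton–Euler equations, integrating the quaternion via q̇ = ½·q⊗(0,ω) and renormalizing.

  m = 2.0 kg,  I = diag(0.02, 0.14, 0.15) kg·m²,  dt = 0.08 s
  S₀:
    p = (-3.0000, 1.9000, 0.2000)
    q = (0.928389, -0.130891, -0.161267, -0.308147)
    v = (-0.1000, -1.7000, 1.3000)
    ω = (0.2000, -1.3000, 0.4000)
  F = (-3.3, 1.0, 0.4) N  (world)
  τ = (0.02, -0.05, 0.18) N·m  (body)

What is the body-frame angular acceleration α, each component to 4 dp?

α = (1.2600, -0.2829, 1.4080)

gyro term ω×Iω = (-0.0052, -0.0104, -0.0312)
α = I⁻¹(τ − ω×Iω) = (1.2600, -0.2829, 1.4080)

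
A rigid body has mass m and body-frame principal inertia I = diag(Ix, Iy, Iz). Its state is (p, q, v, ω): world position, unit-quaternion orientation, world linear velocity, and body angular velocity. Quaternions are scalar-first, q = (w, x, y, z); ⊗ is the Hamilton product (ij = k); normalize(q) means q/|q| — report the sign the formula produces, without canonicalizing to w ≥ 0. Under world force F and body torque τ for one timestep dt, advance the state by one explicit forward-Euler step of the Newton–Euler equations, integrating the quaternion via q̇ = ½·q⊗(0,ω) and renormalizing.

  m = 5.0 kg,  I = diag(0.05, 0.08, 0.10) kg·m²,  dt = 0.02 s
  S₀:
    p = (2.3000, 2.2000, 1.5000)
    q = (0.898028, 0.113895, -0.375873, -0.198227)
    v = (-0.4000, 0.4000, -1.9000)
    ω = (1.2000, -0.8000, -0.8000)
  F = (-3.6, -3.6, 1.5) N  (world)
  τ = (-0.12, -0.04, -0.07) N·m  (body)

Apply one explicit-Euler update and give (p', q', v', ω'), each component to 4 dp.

p' = (2.2920, 2.2080, 1.4620)
q' = (0.8919, 0.1261, -0.3845, -0.2018)
v' = (-0.4144, 0.3856, -1.8940)
ω' = (1.1469, -0.8220, -0.8082)

p + v·dt = (2.2920, 2.2080, 1.4620)
v' = v + a·dt = (-0.4144, 0.3856, -1.8940)
(τ − ω×Iω)/I = (-2.6560, -1.1000, -0.4120)
ω + α·dt = (1.1469, -0.8220, -0.8082)
2q̇ = q⊗(0,ω) = (-0.5959540, 1.2197504, -0.8651788, -0.3584908)
updated quaternion q' = (0.8919, 0.1261, -0.3845, -0.2018)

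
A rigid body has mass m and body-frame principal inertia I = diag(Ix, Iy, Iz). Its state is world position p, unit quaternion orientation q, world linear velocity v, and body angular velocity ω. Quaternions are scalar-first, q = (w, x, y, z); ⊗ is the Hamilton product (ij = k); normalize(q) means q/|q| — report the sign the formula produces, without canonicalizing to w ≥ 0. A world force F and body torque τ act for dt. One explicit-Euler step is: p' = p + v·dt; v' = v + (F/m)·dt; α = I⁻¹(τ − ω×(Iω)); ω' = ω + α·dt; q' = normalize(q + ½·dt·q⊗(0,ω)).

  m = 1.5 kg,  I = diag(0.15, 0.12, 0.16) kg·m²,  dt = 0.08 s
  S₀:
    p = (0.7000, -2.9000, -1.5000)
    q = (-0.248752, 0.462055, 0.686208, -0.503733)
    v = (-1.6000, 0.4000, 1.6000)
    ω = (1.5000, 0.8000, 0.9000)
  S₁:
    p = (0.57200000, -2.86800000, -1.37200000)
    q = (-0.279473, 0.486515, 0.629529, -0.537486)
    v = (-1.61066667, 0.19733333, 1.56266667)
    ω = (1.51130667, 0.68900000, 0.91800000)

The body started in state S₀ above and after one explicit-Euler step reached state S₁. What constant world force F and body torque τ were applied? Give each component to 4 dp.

F = (-0.2000, -3.8000, -0.7000)
τ = (0.0500, -0.1800, 0.0000)

Δω = ω₁−ω₀ = (0.01130667, -0.11100000, 0.01800000)
precession coupling = (0.0288, -0.0135, -0.0360)
τ = I·(Δω/dt) + ω₀×(Iω₀) = (0.0500, -0.1800, 0.0000)
v₁ − v₀ = (-0.01066667, -0.20266667, -0.03733333)
m·(v₁−v₀)/dt = (-0.2000, -3.8000, -0.7000)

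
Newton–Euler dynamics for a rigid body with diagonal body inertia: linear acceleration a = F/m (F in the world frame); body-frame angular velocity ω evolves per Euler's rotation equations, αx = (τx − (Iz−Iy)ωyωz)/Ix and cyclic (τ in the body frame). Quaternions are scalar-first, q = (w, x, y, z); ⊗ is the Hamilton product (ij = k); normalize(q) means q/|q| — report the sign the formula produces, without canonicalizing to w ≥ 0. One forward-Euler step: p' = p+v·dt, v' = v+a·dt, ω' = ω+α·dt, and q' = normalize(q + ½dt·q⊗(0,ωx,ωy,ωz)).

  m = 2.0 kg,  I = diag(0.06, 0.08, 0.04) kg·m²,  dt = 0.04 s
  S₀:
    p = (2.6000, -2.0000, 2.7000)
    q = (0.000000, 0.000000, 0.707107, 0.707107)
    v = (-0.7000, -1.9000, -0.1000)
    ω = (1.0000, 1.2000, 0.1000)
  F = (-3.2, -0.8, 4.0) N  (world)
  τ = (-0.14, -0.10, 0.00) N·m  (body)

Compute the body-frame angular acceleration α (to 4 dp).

gyro term ω×Iω = (-0.0048, 0.0020, 0.0240)
(τ − ω×Iω)/I = (-2.2533, -1.2750, -0.6000)

α = (-2.2533, -1.2750, -0.6000)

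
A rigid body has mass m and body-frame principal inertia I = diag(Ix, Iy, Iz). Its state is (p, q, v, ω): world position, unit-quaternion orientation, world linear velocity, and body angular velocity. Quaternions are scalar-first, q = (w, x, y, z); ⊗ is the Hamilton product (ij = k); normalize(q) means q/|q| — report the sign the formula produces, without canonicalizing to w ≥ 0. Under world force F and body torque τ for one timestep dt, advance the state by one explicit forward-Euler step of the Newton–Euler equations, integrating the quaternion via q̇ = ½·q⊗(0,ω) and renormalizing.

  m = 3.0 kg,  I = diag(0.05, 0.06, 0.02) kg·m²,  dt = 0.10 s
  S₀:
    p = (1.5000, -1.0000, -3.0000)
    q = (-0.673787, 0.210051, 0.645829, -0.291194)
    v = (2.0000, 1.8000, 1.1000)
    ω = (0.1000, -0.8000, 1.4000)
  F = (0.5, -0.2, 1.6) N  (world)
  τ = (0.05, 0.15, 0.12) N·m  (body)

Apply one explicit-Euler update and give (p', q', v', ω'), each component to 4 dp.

p' = (1.7000, -0.8200, -2.8900)
q' = (-0.6266, 0.2395, 0.6545, -0.3489)
v' = (2.0167, 1.7933, 1.1533)
ω' = (0.1104, -0.5570, 2.0040)

ω×(Iω) gyroscopic = (0.0448, 0.0042, -0.0008)
(τ − ω×Iω)/I = (0.1040, 2.4300, 6.0400)
new body rate ω' = (0.1104, -0.5570, 2.0040)
Hamilton product q⊗(0,ω) = (0.9033297, 0.6038267, 0.2158388, -1.1759255)
q' = normalize(q + ½dt·q⊗(0,ω)) = (-0.6266, 0.2395, 0.6545, -0.3489)
p + v·dt = (1.7000, -0.8200, -2.8900)
new velocity v' = (2.0167, 1.7933, 1.1533)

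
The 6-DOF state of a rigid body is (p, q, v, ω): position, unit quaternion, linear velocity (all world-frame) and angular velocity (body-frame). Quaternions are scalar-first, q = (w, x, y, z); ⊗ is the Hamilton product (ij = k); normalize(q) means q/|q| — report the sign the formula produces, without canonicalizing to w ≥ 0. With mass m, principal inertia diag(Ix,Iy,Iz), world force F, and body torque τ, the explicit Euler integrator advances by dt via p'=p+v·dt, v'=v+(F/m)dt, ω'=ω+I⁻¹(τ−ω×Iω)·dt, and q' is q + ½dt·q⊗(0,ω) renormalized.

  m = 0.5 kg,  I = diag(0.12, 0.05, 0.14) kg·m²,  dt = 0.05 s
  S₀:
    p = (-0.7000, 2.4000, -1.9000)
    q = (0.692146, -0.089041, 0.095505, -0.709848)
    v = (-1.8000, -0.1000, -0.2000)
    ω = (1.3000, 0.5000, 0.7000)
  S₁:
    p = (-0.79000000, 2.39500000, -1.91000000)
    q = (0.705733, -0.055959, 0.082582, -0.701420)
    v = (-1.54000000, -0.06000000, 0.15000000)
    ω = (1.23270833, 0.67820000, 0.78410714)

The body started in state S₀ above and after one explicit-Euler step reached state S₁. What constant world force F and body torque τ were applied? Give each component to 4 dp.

F = (2.6000, 0.4000, 3.5000)
τ = (-0.1300, 0.1600, 0.1900)

rate change Δω = (-0.06729167, 0.17820000, 0.08410714)
applied torque τ = (-0.1300, 0.1600, 0.1900)
v₁ − v₀ = (0.26000000, 0.04000000, 0.35000000)
F = m·Δv/dt = (2.6000, 0.4000, 3.5000)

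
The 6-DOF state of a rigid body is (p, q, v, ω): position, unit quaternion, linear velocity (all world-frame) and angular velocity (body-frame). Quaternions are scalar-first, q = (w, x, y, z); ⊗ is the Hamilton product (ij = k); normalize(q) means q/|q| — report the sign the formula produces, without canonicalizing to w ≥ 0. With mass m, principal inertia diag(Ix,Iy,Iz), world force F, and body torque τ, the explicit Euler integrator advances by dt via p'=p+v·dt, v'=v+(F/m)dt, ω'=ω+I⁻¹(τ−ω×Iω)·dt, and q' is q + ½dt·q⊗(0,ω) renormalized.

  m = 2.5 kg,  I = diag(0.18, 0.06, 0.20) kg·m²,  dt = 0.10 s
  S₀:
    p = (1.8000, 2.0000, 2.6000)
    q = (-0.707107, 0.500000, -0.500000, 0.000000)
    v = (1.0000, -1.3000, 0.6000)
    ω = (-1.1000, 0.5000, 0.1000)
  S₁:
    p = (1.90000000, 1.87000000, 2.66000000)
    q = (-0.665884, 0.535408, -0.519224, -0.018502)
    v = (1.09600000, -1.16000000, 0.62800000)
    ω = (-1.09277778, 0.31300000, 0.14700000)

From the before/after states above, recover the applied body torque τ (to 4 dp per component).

τ = (0.0200, -0.1100, 0.1600)

Δω = ω₁−ω₀ = (0.00722222, -0.18700000, 0.04700000)
I·α + gyro = (0.0200, -0.1100, 0.1600)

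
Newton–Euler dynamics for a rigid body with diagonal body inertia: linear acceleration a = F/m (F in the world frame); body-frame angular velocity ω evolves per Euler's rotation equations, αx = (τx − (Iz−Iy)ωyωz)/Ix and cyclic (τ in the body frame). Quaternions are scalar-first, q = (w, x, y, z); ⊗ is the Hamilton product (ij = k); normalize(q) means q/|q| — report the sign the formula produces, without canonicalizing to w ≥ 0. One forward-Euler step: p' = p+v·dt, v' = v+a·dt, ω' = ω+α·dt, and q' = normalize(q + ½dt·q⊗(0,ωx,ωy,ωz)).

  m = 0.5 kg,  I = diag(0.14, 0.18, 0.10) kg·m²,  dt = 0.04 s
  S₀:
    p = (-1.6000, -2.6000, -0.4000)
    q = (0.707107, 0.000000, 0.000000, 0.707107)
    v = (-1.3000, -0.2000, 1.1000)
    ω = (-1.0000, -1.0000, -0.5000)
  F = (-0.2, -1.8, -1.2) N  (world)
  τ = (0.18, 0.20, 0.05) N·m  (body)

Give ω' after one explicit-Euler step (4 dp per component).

gyro term ω×Iω = (-0.0400, 0.0200, 0.0400)
α = I⁻¹(τ − ω×Iω) = (1.5714, 1.0000, 0.1000)
ω + α·dt = (-0.9371, -0.9600, -0.4960)

ω' = (-0.9371, -0.9600, -0.4960)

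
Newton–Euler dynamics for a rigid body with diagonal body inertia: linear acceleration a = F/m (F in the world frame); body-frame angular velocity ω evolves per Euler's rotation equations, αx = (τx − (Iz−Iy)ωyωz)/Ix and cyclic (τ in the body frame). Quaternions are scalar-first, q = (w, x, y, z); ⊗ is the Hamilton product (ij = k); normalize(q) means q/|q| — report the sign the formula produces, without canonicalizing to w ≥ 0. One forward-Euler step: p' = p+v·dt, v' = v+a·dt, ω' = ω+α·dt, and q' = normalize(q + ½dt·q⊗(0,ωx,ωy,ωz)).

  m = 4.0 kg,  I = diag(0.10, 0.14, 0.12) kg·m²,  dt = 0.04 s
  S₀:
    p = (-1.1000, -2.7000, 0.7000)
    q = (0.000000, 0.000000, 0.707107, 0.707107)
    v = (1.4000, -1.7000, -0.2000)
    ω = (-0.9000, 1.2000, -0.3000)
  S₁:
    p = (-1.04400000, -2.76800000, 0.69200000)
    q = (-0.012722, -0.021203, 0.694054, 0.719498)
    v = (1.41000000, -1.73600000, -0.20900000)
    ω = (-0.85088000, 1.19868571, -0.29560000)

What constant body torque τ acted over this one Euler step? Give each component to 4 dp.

τ = (0.1300, -0.0100, -0.0300)

rate change Δω = (0.04912000, -0.00131429, 0.00440000)
I·α + gyro = (0.1300, -0.0100, -0.0300)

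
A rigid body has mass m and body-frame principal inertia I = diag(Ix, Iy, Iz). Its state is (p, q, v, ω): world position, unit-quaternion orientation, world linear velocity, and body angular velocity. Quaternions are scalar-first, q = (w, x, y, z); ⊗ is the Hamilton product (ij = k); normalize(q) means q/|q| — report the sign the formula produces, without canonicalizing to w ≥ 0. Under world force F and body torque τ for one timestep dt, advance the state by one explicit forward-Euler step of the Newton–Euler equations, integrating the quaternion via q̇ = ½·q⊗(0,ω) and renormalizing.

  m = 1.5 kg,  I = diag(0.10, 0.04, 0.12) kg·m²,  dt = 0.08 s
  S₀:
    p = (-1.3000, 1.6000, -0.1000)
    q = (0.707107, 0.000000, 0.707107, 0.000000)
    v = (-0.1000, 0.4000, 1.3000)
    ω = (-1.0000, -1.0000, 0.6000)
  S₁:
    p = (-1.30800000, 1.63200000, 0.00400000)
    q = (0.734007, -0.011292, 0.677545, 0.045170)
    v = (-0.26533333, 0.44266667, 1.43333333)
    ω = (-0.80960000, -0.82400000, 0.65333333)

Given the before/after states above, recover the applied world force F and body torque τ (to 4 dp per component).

Δω = ω₁−ω₀ = (0.19040000, 0.17600000, 0.05333333)
τ = I·(Δω/dt) + ω₀×(Iω₀) = (0.1900, 0.1000, 0.0200)
v₁ − v₀ = (-0.16533333, 0.04266667, 0.13333333)
m·(v₁−v₀)/dt = (-3.1000, 0.8000, 2.5000)

F = (-3.1000, 0.8000, 2.5000)
τ = (0.1900, 0.1000, 0.0200)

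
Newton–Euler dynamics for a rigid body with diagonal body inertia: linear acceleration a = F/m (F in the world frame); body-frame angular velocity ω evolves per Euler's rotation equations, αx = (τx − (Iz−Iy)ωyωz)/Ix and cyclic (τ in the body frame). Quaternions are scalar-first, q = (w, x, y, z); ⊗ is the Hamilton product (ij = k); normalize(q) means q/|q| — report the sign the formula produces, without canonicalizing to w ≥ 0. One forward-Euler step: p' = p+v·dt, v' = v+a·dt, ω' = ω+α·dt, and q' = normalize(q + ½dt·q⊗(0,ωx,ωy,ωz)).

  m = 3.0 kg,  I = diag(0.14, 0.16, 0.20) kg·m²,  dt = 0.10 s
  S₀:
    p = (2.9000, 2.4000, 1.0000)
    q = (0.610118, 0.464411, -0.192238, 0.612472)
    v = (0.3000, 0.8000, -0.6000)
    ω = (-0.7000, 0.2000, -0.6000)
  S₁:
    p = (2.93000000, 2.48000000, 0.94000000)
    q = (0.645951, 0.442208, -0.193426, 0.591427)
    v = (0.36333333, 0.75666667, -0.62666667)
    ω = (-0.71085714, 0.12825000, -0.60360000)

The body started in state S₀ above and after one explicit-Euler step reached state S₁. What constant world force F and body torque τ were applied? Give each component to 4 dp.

F = (1.9000, -1.3000, -0.8000)
τ = (-0.0200, -0.1400, -0.0100)

Δω = ω₁−ω₀ = (-0.01085714, -0.07175000, -0.00360000)
precession coupling = (-0.0048, -0.0252, -0.0028)
τ = I·(Δω/dt) + ω₀×(Iω₀) = (-0.0200, -0.1400, -0.0100)
v₁ − v₀ = (0.06333333, -0.04333333, -0.02666667)
applied force F = (1.9000, -1.3000, -0.8000)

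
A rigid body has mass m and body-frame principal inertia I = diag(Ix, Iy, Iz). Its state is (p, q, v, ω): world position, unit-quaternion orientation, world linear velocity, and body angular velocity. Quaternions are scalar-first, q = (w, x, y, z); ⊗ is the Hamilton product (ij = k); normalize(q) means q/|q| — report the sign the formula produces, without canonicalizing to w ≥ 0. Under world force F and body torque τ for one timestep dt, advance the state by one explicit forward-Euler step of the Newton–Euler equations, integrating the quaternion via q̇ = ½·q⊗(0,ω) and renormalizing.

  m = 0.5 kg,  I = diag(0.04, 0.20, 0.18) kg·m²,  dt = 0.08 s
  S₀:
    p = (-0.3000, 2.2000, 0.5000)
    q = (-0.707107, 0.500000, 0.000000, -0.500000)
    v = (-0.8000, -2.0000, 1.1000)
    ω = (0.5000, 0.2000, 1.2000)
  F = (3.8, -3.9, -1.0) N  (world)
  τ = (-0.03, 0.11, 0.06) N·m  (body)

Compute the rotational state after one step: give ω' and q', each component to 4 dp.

ω' = (0.4496, 0.2776, 1.2196)
q' = (-0.6921, 0.4892, -0.0396, -0.5292)

ω×(Iω) gyroscopic = (-0.0048, -0.0840, 0.0160)
angular accel α = (-0.6300, 0.9700, 0.2444)
ω' = ω + α·dt = (0.4496, 0.2776, 1.2196)
Hamilton product q⊗(0,ω) = (0.3500000, -0.2535535, -0.9914214, -0.7485284)
q' = normalize(q + ½dt·q⊗(0,ω)) = (-0.6921, 0.4892, -0.0396, -0.5292)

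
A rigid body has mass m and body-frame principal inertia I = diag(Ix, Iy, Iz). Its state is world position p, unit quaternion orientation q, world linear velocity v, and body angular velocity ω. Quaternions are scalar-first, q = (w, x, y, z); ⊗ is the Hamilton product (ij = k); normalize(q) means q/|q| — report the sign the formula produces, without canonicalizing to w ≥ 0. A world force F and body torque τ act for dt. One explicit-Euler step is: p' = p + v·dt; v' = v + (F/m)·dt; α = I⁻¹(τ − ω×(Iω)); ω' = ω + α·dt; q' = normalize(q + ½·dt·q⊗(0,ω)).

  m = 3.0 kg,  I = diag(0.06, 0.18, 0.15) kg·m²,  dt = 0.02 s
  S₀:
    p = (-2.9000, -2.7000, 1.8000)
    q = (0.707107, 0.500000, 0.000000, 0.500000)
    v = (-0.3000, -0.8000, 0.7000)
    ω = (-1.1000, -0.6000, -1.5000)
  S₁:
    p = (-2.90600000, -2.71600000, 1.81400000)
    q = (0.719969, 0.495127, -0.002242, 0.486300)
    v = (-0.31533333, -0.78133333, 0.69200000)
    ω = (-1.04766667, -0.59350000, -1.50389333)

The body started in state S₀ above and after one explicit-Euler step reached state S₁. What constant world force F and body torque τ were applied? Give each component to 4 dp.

v₁ − v₀ = (-0.01533333, 0.01866667, -0.00800000)
F = m·Δv/dt = (-2.3000, 2.8000, -1.2000)
rate change Δω = (0.05233333, 0.00650000, -0.00389333)
ω₀×(Iω₀) = (-0.0270, -0.1485, 0.0792)
I·α + gyro = (0.1300, -0.0900, 0.0500)

F = (-2.3000, 2.8000, -1.2000)
τ = (0.1300, -0.0900, 0.0500)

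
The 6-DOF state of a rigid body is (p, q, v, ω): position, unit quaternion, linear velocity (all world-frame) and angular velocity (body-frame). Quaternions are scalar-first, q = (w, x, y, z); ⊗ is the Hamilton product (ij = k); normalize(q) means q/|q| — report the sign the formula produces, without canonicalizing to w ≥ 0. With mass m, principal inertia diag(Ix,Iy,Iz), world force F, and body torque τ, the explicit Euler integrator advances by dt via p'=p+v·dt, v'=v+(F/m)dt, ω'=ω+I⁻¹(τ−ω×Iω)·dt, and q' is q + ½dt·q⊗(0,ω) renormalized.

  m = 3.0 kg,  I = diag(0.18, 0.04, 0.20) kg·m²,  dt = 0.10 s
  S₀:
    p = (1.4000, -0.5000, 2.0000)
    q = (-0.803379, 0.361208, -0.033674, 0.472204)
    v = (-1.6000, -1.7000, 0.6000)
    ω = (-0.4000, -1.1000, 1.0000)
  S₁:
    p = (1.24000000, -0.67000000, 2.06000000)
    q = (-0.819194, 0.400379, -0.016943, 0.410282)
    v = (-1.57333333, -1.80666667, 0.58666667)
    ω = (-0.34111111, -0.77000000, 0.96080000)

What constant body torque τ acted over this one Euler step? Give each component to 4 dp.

τ = (-0.0700, 0.1400, -0.1400)

rate change Δω = (0.05888889, 0.33000000, -0.03920000)
precession coupling = (-0.1760, 0.0080, -0.0616)
τ = I·(Δω/dt) + ω₀×(Iω₀) = (-0.0700, 0.1400, -0.1400)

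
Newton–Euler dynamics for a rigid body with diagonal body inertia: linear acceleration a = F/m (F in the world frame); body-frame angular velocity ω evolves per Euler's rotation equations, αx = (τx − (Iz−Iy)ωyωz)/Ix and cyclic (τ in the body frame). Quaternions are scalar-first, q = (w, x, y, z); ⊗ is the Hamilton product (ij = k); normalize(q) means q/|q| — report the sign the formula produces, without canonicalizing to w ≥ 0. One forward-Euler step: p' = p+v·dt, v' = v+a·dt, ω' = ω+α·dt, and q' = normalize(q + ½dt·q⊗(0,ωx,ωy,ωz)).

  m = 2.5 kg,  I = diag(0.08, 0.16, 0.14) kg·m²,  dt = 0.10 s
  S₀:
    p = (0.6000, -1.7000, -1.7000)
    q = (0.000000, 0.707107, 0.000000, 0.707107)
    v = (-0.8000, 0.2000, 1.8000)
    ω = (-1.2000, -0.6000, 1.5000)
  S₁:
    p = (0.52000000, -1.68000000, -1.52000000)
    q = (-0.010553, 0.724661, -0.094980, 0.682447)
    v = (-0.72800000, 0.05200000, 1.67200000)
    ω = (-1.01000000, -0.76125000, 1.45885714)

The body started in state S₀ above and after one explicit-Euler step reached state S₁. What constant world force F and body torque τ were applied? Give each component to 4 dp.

F = (1.8000, -3.7000, -3.2000)
τ = (0.1700, -0.1500, 0.0000)

Δv = v₁−v₀ = (0.07200000, -0.14800000, -0.12800000)
F = m·Δv/dt = (1.8000, -3.7000, -3.2000)
ω₁ − ω₀ = (0.19000000, -0.16125000, -0.04114286)
applied torque τ = (0.1700, -0.1500, 0.0000)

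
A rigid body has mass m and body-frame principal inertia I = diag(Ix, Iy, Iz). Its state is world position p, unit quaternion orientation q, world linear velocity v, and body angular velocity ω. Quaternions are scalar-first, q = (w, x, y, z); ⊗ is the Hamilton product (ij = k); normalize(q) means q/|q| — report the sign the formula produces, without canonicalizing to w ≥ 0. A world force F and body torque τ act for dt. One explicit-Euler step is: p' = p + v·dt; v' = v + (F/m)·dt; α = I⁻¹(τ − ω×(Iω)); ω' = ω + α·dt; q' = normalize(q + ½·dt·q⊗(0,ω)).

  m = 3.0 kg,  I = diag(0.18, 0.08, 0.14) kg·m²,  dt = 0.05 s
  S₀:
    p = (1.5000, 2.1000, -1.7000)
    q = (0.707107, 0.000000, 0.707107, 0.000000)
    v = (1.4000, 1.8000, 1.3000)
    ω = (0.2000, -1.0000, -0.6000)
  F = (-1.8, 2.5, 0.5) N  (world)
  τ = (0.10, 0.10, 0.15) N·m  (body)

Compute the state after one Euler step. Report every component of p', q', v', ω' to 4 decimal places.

precession coupling ω×(Iω) = (0.0360, -0.0048, 0.0200)
angular accel α = (0.3556, 1.3100, 0.9286)
ω' = ω + α·dt = (0.2178, -0.9345, -0.5536)
Hamilton product q⊗(0,ω) = (0.7071070, -0.2828428, -0.7071070, -0.5656856)
q + ½dt·q⊗(0,ω), renormalized = (0.7245, -0.0071, 0.6891, -0.0141)
new position p' = (1.5700, 2.1900, -1.6350)
v' = v + a·dt = (1.3700, 1.8417, 1.3083)

p' = (1.5700, 2.1900, -1.6350)
q' = (0.7245, -0.0071, 0.6891, -0.0141)
v' = (1.3700, 1.8417, 1.3083)
ω' = (0.2178, -0.9345, -0.5536)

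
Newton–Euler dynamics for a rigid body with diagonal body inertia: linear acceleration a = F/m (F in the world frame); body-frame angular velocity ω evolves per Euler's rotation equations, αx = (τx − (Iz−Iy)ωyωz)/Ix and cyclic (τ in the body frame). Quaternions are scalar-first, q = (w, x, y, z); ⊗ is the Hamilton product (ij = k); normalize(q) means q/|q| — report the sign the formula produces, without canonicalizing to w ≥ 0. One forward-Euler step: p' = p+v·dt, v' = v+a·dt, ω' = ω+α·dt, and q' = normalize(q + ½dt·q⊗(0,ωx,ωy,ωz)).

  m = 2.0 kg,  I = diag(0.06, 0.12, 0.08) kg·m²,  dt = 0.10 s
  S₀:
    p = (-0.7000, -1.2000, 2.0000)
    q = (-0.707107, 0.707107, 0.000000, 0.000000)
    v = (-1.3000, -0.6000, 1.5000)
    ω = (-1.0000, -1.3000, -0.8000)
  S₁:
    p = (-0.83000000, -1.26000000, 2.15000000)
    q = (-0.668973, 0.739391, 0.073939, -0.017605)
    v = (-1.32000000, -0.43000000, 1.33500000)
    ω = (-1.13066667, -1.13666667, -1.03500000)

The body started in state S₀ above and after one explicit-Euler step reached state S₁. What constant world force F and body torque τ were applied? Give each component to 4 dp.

rate change Δω = (-0.13066667, 0.16333333, -0.23500000)
gyro term ω₀×Iω₀ = (-0.0416, -0.0160, 0.0780)
I·α + gyro = (-0.1200, 0.1800, -0.1100)
v₁ − v₀ = (-0.02000000, 0.17000000, -0.16500000)
m·(v₁−v₀)/dt = (-0.4000, 3.4000, -3.3000)

F = (-0.4000, 3.4000, -3.3000)
τ = (-0.1200, 0.1800, -0.1100)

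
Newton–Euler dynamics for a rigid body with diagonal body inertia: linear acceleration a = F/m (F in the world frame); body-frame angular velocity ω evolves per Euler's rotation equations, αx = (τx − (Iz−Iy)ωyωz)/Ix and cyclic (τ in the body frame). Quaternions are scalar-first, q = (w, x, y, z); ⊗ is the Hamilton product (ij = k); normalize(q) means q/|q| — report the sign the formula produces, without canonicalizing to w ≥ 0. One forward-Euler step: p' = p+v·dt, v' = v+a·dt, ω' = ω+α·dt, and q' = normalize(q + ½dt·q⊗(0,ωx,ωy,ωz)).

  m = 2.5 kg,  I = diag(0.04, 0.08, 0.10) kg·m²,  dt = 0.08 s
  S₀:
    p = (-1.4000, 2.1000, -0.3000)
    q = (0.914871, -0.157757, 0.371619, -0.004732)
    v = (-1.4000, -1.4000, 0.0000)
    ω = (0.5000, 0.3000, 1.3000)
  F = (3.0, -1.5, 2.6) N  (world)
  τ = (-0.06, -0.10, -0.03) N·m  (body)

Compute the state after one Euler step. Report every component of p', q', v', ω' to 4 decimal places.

new position p' = (-1.5120, 1.9880, -0.3000)
v + (F/m)dt = (-1.3040, -1.4480, 0.0832)
angular accel α = (-1.6950, -0.7625, -0.3600)
ω + α·dt = (0.3644, 0.2390, 1.2712)
2q̇ = q⊗(0,ω) = (-0.0264556, 0.9419598, 0.4771794, 0.9561957)
updated quaternion q' = (0.9123, -0.1199, 0.3901, 0.0335)

p' = (-1.5120, 1.9880, -0.3000)
q' = (0.9123, -0.1199, 0.3901, 0.0335)
v' = (-1.3040, -1.4480, 0.0832)
ω' = (0.3644, 0.2390, 1.2712)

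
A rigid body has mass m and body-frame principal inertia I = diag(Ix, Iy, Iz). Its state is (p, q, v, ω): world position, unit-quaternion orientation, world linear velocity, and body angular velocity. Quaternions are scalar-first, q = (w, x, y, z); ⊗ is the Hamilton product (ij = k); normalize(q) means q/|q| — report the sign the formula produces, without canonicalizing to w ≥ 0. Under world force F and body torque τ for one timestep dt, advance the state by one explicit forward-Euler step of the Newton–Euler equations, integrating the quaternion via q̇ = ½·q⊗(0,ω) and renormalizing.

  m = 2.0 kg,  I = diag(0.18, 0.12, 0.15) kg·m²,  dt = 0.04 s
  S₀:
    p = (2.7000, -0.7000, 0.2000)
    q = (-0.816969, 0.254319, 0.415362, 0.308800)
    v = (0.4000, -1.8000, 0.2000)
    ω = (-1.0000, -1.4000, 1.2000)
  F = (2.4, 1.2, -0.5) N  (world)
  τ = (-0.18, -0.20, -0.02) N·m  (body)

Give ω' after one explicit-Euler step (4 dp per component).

precession coupling ω×(Iω) = (-0.0504, -0.0360, -0.0840)
(τ − ω×Iω)/I = (-0.7200, -1.3667, 0.4267)
ω' = ω + α·dt = (-1.0288, -1.4547, 1.2171)

ω' = (-1.0288, -1.4547, 1.2171)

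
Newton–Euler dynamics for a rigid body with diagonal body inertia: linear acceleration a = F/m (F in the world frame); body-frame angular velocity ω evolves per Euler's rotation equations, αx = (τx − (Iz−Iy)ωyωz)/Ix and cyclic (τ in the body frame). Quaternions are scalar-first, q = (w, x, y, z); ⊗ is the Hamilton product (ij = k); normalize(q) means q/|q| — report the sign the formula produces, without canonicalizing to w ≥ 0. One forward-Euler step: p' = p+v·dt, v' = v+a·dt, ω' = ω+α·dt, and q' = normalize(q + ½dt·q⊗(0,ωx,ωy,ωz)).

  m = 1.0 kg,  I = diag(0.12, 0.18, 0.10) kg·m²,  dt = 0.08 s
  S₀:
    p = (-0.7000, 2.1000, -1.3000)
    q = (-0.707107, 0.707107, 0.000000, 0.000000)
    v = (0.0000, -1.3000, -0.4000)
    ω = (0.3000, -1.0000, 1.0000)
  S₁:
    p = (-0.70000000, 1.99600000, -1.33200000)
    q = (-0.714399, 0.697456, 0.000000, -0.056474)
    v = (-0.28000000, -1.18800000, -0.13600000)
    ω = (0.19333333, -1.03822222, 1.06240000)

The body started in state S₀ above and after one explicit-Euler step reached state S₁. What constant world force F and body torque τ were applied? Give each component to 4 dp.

F = (-3.5000, 1.4000, 3.3000)
τ = (-0.0800, -0.0800, 0.0600)

rate change Δω = (-0.10666667, -0.03822222, 0.06240000)
applied torque τ = (-0.0800, -0.0800, 0.0600)
v₁ − v₀ = (-0.28000000, 0.11200000, 0.26400000)
m·(v₁−v₀)/dt = (-3.5000, 1.4000, 3.3000)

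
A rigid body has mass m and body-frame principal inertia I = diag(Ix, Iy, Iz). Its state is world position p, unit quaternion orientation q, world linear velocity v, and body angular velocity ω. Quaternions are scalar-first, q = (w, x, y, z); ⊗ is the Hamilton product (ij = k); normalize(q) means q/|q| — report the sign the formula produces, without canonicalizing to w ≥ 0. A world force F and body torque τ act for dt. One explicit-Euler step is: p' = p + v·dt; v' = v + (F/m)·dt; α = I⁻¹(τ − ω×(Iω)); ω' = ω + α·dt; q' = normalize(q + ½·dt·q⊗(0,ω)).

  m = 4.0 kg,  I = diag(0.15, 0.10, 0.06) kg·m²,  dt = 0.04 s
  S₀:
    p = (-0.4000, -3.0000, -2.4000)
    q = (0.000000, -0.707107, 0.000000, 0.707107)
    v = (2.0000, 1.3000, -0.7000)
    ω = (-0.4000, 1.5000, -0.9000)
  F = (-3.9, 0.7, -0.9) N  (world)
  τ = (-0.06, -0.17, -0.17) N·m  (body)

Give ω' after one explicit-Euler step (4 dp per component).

α = I⁻¹(τ − ω×Iω) = (-0.7600, -2.0240, -3.3333)
ω + α·dt = (-0.4304, 1.4190, -1.0333)

ω' = (-0.4304, 1.4190, -1.0333)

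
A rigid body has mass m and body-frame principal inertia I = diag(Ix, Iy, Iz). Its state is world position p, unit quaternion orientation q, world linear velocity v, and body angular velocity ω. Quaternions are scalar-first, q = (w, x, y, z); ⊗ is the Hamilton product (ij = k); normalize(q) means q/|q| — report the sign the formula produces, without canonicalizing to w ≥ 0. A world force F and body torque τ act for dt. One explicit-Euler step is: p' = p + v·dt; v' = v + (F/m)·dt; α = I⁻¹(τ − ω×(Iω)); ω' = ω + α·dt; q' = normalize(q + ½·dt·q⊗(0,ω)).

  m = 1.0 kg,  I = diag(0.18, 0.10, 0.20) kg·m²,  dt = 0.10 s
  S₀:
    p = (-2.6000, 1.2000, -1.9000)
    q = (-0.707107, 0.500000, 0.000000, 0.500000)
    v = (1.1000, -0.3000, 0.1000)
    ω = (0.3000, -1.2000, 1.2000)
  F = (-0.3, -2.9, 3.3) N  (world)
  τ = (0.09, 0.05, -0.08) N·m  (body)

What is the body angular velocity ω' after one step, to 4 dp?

ω' = (0.4300, -1.1428, 1.1456)

ω×(Iω) gyroscopic = (-0.1440, -0.0072, 0.0288)
angular accel α = (1.3000, 0.5720, -0.5440)
new body rate ω' = (0.4300, -1.1428, 1.1456)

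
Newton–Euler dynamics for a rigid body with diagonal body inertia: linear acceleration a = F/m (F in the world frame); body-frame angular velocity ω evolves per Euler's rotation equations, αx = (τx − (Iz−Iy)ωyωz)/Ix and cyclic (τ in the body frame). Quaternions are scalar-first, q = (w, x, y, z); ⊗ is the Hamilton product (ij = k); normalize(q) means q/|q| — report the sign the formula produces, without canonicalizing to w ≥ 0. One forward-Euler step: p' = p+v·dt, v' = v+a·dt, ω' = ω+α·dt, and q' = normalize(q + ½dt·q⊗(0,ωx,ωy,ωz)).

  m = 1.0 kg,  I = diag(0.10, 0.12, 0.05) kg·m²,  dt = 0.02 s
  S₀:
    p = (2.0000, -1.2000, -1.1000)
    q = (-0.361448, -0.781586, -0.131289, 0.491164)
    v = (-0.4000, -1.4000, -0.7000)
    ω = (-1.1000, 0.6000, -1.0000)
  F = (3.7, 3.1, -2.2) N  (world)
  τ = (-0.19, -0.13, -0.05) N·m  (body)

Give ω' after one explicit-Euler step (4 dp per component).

ω×(Iω) gyroscopic = (0.0420, 0.0550, -0.0132)
α = I⁻¹(τ − ω×Iω) = (-2.3200, -1.5417, -0.7360)
ω + α·dt = (-1.1464, 0.5692, -1.0147)

ω' = (-1.1464, 0.5692, -1.0147)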